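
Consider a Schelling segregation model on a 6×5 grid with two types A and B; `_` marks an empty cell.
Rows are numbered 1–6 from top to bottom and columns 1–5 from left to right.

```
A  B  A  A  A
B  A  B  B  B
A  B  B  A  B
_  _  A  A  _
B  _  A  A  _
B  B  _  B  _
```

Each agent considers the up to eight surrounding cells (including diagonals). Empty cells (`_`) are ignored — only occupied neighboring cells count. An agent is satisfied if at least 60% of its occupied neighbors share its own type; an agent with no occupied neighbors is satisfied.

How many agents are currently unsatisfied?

16

Row 1: (1,1)A 1/3 not · (1,2)B 2/5 not · (1,3)A 2/5 not · (1,4)A 2/5 not · (1,5)A 1/3 not
Row 2: (2,1)B 2/5 not · (2,2)A 3/8 not · (2,3)B 4/8 not · (2,4)B 4/8 not · (2,5)B 2/5 not
Row 3: (3,1)A 1/3 not · (3,2)B 3/6 not · (3,3)B 3/7 not · (3,4)A 2/7 not · (3,5)B 2/4 not
Row 4: (4,3)A 4/6 satisfied · (4,4)A 4/6 satisfied
Row 5: (5,1)B 2/2 satisfied · (5,3)A 3/5 satisfied · (5,4)A 3/4 satisfied
Row 6: (6,1)B 2/2 satisfied · (6,2)B 2/3 satisfied · (6,4)B 0/2 not
Unsatisfied: (1,1), (1,2), (1,3), (1,4), (1,5), (2,1), (2,2), (2,3), (2,4), (2,5), (3,1), (3,2), (3,3), (3,4), (3,5), (6,4) — 16 in total.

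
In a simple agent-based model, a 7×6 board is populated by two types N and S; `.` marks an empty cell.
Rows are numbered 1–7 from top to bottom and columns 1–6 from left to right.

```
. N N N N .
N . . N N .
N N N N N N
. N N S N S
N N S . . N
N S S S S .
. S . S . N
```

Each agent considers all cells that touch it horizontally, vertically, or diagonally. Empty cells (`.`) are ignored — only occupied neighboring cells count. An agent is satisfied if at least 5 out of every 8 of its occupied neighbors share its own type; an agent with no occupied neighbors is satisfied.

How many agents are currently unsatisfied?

9

Row 1: (1,2)N 2/2 ok · (1,3)N 3/3 ok · (1,4)N 4/4 ok · (1,5)N 3/3 ok
Row 2: (2,1)N 3/3 ok · (2,4)N 7/7 ok · (2,5)N 6/6 ok
Row 3: (3,1)N 3/3 ok · (3,2)N 5/5 ok · (3,3)N 5/6 ok · (3,4)N 6/7 ok · (3,5)N 5/7 ok · (3,6)N 3/4 ok
Row 4: (4,2)N 6/7 ok · (4,3)N 5/7 ok · (4,4)S 1/6 unhappy · (4,5)N 4/6 ok · (4,6)S 0/4 unhappy
Row 5: (5,1)N 3/4 ok · (5,2)N 4/7 unhappy · (5,3)S 4/7 unhappy · (5,6)N 1/3 unhappy
Row 6: (6,1)N 2/4 unhappy · (6,2)S 3/6 unhappy · (6,3)S 5/6 ok · (6,4)S 4/4 ok · (6,5)S 2/4 unhappy
Row 7: (7,2)S 2/3 ok · (7,4)S 3/3 ok · (7,6)N 0/1 unhappy
Unsatisfied: (4,4), (4,6), (5,2), (5,3), (5,6), (6,1), (6,2), (6,5), (7,6) — 9 in total.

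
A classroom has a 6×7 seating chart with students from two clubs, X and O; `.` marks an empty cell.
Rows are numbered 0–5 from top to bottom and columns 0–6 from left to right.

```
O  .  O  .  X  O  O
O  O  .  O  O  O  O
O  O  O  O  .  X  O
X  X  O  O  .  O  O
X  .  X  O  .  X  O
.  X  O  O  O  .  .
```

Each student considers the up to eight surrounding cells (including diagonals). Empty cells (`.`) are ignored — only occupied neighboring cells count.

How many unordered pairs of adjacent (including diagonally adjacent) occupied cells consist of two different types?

Scan each occupied cell's neighbors to the right and below (and the two forward diagonals) so each pair is counted once.
From row 0: 4 unlike of 14 pairs (running 4/14).
From row 1: 3 unlike of 17 pairs (running 7/31).
From row 2: 8 unlike of 18 pairs (running 15/49).
From row 3: 5 unlike of 15 pairs (running 20/64).
From row 4: 5 unlike of 10 pairs (running 25/74).
From row 5: 1 unlike of 3 pairs (running 26/77).
Total adjacent occupied pairs: 77; unlike-type pairs: 26.

26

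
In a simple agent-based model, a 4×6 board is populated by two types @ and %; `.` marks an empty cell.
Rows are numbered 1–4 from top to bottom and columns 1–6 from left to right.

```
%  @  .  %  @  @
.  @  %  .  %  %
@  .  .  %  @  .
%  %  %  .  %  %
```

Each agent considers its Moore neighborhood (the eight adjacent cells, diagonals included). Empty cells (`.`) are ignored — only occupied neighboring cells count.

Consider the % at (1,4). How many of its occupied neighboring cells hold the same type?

2

Occupied neighbors of (1,4): (1,5)=@, (2,3)=%, (2,5)=%.
Same type (%): 2 of 3.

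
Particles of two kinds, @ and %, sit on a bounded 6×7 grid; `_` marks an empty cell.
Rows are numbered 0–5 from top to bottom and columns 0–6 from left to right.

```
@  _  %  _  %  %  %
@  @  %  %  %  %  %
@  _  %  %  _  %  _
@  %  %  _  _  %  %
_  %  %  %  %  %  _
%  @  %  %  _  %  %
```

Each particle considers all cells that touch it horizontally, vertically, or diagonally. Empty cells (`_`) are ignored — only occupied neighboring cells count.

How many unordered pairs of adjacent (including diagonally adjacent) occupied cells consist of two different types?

10

Scan each occupied cell's neighbors to the right and below (and the two forward diagonals) so each pair is counted once.
Row 0: @(0,0)–@(1,0)= @(0,0)–@(1,1)= %(0,2)–%(1,2)= %(0,2)–%(1,3)= %(0,2)–@(1,1)≠ %(0,4)–%(0,5)= %(0,4)–%(1,4)= %(0,4)–%(1,5)= %(0,4)–%(1,3)= %(0,5)–%(0,6)= %(0,5)–%(1,5)= %(0,5)–%(1,6)= %(0,5)–%(1,4)= %(0,6)–%(1,6)= %(0,6)–%(1,5)=  → 1/15 unlike.
Row 1: @(1,0)–@(1,1)= @(1,0)–@(2,0)= @(1,1)–%(1,2)≠ @(1,1)–%(2,2)≠ @(1,1)–@(2,0)= %(1,2)–%(1,3)= %(1,2)–%(2,2)= %(1,2)–%(2,3)= %(1,3)–%(1,4)= %(1,3)–%(2,3)= %(1,3)–%(2,2)= %(1,4)–%(1,5)= %(1,4)–%(2,5)= %(1,4)–%(2,3)= %(1,5)–%(1,6)= %(1,5)–%(2,5)= %(1,6)–%(2,5)=  → 2/17 unlike.
Row 2: @(2,0)–@(3,0)= @(2,0)–%(3,1)≠ %(2,2)–%(2,3)= %(2,2)–%(3,2)= %(2,2)–%(3,1)= %(2,3)–%(3,2)= %(2,5)–%(3,5)= %(2,5)–%(3,6)=  → 1/8 unlike.
Row 3: @(3,0)–%(3,1)≠ @(3,0)–%(4,1)≠ %(3,1)–%(3,2)= %(3,1)–%(4,1)= %(3,1)–%(4,2)= %(3,2)–%(4,2)= %(3,2)–%(4,3)= %(3,2)–%(4,1)= %(3,5)–%(3,6)= %(3,5)–%(4,5)= %(3,5)–%(4,4)= %(3,6)–%(4,5)=  → 2/12 unlike.
Row 4: %(4,1)–%(4,2)= %(4,1)–@(5,1)≠ %(4,1)–%(5,2)= %(4,1)–%(5,0)= %(4,2)–%(4,3)= %(4,2)–%(5,2)= %(4,2)–%(5,3)= %(4,2)–@(5,1)≠ %(4,3)–%(4,4)= %(4,3)–%(5,3)= %(4,3)–%(5,2)= %(4,4)–%(4,5)= %(4,4)–%(5,5)= %(4,4)–%(5,3)= %(4,5)–%(5,5)= %(4,5)–%(5,6)=  → 2/16 unlike.
Row 5: %(5,0)–@(5,1)≠ @(5,1)–%(5,2)≠ %(5,2)–%(5,3)= %(5,5)–%(5,6)=  → 2/4 unlike.
Total adjacent occupied pairs: 72; unlike-type pairs: 10.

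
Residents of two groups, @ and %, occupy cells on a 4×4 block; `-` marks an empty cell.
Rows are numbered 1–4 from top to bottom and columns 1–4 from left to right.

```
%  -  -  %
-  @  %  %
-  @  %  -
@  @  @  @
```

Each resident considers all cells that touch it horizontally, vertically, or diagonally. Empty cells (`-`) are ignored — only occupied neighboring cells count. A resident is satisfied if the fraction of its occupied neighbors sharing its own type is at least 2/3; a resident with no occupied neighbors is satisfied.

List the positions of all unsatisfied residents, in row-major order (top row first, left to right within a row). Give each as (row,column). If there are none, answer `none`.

Row 1: (1,1)% 0/1 unhappy · (1,4)% 2/2 ok
Row 2: (2,2)@ 1/4 unhappy · (2,3)% 3/5 unhappy · (2,4)% 3/3 ok
Row 3: (3,2)@ 4/6 ok · (3,3)% 2/7 unhappy
Row 4: (4,1)@ 2/2 ok · (4,2)@ 3/4 ok · (4,3)@ 3/4 ok · (4,4)@ 1/2 unhappy

(1,1), (2,2), (2,3), (3,3), (4,4)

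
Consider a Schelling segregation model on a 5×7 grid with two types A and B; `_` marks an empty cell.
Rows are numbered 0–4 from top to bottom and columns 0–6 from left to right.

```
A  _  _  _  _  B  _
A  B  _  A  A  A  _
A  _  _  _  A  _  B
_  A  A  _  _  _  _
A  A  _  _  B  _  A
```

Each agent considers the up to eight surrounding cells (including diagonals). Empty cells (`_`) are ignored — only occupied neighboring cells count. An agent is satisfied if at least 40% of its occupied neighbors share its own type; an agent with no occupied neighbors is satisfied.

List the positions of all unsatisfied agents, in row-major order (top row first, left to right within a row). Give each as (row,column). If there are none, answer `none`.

(0,5), (1,1), (2,6)

(0,0)A 1/2 ✓
(0,5)B 0/2 ✗
(1,0)A 2/3 ✓
(1,1)B 0/3 ✗
(1,3)A 2/2 ✓
(1,4)A 3/4 ✓
(1,5)A 2/4 ✓
(2,0)A 2/3 ✓
(2,4)A 3/3 ✓
(2,6)B 0/1 ✗
(3,1)A 4/4 ✓
(3,2)A 2/2 ✓
(4,0)A 2/2 ✓
(4,1)A 3/3 ✓
(4,4)B 0/0 ✓
(4,6)A 0/0 ✓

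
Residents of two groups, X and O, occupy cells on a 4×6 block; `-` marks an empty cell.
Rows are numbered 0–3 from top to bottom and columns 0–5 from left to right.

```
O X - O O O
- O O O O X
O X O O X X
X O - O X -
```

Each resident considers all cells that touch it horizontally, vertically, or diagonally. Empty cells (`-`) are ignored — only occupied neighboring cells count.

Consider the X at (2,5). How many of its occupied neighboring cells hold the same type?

Occupied neighbors of (2,5): (1,4)=O, (1,5)=X, (2,4)=X, (3,4)=X.
Same type (X): 3 of 4.

3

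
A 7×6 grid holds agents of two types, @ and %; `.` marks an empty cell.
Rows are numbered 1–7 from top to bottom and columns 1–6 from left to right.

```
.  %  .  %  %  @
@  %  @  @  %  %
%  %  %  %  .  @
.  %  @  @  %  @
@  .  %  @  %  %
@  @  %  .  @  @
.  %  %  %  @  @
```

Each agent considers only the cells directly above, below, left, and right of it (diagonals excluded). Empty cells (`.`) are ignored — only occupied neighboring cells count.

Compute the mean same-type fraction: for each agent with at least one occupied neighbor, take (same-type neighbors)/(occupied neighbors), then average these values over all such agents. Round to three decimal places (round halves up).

Row 1: (1,2)% 1/1 · (1,4)% 1/2 · (1,5)% 2/3 · (1,6)@ 0/2
Row 2: (2,1)@ 0/2 · (2,2)% 2/4 · (2,3)@ 1/3 · (2,4)@ 1/4 · (2,5)% 2/3 · (2,6)% 1/3
Row 3: (3,1)% 1/2 · (3,2)% 4/4 · (3,3)% 2/4 · (3,4)% 1/3 · (3,6)@ 1/2
Row 4: (4,2)% 1/2 · (4,3)@ 1/4 · (4,4)@ 2/4 · (4,5)% 1/3 · (4,6)@ 1/3
Row 5: (5,1)@ 1/1 · (5,3)% 1/3 · (5,4)@ 1/3 · (5,5)% 2/4 · (5,6)% 1/3
Row 6: (6,1)@ 2/2 · (6,2)@ 1/3 · (6,3)% 2/3 · (6,5)@ 2/3 · (6,6)@ 2/3
Row 7: (7,2)% 1/2 · (7,3)% 3/3 · (7,4)% 1/2 · (7,5)@ 2/3 · (7,6)@ 2/2
Sum over 35 agents: 1/1 + 1/2 + 2/3 + 0/2 + 0/2 + 2/4 + 1/3 + 1/4 + 2/3 + 1/3 + 1/2 + 4/4 + 2/4 + 1/3 + 1/2 + 1/2 + 1/4 + 2/4 + 1/3 + 1/3 + 1/1 + 1/3 + 1/3 + 2/4 + 1/3 + 2/2 + 1/3 + 2/3 + 2/3 + 2/3 + 1/2 + 3/3 + 1/2 + 2/3 + 2/2 = 37/2; mean = 37/2 ÷ 35 = 37/70 = 0.528571… → 0.529.

0.529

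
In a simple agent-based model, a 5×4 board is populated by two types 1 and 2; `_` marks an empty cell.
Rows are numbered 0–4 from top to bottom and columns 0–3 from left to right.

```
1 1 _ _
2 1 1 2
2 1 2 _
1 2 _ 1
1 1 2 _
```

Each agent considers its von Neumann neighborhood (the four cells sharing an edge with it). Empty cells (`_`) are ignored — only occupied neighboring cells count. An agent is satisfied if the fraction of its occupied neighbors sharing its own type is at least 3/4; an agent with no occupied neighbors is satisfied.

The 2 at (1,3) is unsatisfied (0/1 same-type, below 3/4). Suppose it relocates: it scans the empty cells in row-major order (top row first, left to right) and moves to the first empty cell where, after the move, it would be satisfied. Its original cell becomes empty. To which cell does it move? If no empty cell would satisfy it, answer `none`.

(0,3)

Vacating (1,3). Empty cells in order:
  (0,2): 0/2 same-type → still unsatisfied.
  (0,3): 0/0 same-type → satisfied — stop here.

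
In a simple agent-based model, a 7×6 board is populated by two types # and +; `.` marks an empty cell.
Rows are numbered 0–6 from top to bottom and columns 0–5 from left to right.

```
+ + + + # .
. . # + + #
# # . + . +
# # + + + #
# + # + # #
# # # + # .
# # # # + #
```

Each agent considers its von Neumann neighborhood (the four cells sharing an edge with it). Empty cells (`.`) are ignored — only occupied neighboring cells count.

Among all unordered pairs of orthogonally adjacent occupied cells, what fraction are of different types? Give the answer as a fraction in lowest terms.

Scan each occupied cell's neighbors to the right and below so each pair is counted once.
Row 0: +(0,0)–+(0,1)= +(0,1)–+(0,2)= +(0,2)–+(0,3)= +(0,2)–#(1,2)≠ +(0,3)–#(0,4)≠ +(0,3)–+(1,3)= #(0,4)–+(1,4)≠  → 3/7 unlike.
Row 1: #(1,2)–+(1,3)≠ +(1,3)–+(1,4)= +(1,3)–+(2,3)= +(1,4)–#(1,5)≠ #(1,5)–+(2,5)≠  → 3/5 unlike.
Row 2: #(2,0)–#(2,1)= #(2,0)–#(3,0)= #(2,1)–#(3,1)= +(2,3)–+(3,3)= +(2,5)–#(3,5)≠  → 1/5 unlike.
Row 3: #(3,0)–#(3,1)= #(3,0)–#(4,0)= #(3,1)–+(3,2)≠ #(3,1)–+(4,1)≠ +(3,2)–+(3,3)= +(3,2)–#(4,2)≠ +(3,3)–+(3,4)= +(3,3)–+(4,3)= +(3,4)–#(3,5)≠ +(3,4)–#(4,4)≠ #(3,5)–#(4,5)=  → 5/11 unlike.
Row 4: #(4,0)–+(4,1)≠ #(4,0)–#(5,0)= +(4,1)–#(4,2)≠ +(4,1)–#(5,1)≠ #(4,2)–+(4,3)≠ #(4,2)–#(5,2)= +(4,3)–#(4,4)≠ +(4,3)–+(5,3)= #(4,4)–#(4,5)= #(4,4)–#(5,4)=  → 5/10 unlike.
Row 5: #(5,0)–#(5,1)= #(5,0)–#(6,0)= #(5,1)–#(5,2)= #(5,1)–#(6,1)= #(5,2)–+(5,3)≠ #(5,2)–#(6,2)= +(5,3)–#(5,4)≠ +(5,3)–#(6,3)≠ #(5,4)–+(6,4)≠  → 4/9 unlike.
Row 6: #(6,0)–#(6,1)= #(6,1)–#(6,2)= #(6,2)–#(6,3)= #(6,3)–+(6,4)≠ +(6,4)–#(6,5)≠  → 2/5 unlike.
Total adjacent occupied pairs: 52; unlike-type pairs: 23.
23/52 is already in lowest terms.

23/52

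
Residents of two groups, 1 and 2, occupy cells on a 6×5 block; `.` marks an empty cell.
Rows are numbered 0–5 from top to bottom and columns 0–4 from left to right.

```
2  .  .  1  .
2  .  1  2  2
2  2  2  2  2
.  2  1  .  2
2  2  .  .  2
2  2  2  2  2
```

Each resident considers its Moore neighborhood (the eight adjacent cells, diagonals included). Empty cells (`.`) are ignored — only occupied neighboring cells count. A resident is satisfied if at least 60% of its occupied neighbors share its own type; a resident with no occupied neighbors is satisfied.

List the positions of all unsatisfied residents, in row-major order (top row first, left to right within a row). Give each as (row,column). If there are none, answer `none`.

(0,3), (1,2), (3,2)

Row 0: (0,0)2 1/1 satisfied · (0,3)1 1/3 not
Row 1: (1,0)2 3/3 satisfied · (1,2)1 1/5 not · (1,3)2 4/6 satisfied · (1,4)2 3/4 satisfied
Row 2: (2,0)2 3/3 satisfied · (2,1)2 4/6 satisfied · (2,2)2 4/6 satisfied · (2,3)2 5/7 satisfied · (2,4)2 4/4 satisfied
Row 3: (3,1)2 5/6 satisfied · (3,2)1 0/5 not · (3,4)2 3/3 satisfied
Row 4: (4,0)2 4/4 satisfied · (4,1)2 5/6 satisfied · (4,4)2 3/3 satisfied
Row 5: (5,0)2 3/3 satisfied · (5,1)2 4/4 satisfied · (5,2)2 3/3 satisfied · (5,3)2 3/3 satisfied · (5,4)2 2/2 satisfied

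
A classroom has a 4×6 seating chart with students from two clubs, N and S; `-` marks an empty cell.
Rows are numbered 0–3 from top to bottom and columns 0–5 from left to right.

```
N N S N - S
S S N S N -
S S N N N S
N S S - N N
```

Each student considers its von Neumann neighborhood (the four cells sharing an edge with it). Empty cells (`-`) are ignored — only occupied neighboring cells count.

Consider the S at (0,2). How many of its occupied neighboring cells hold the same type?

Occupied neighbors of (0,2): (1,2)=N, (0,1)=N, (0,3)=N.
Same type (S): 0 of 3.

0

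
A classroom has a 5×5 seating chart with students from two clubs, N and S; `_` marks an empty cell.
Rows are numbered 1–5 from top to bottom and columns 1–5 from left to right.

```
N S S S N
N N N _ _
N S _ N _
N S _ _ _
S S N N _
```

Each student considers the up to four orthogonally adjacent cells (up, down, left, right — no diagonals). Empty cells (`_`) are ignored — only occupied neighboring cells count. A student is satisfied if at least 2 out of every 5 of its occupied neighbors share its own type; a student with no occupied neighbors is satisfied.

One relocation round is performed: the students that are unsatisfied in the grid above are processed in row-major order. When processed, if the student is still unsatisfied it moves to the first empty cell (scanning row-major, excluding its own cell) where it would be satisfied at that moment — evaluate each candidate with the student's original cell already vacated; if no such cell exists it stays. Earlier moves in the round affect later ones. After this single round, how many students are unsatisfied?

Initially unsatisfied (in order): (1,2), (1,5), (3,2), (4,1).
  (1,2) → (4,3).
  (1,5) → (1,2).
  (3,2) → (1,5).
  (4,1) → (2,4).
Resulting grid:
N N S S S
N N N N _
N _ _ N _
_ S S _ _
S S N N _
Unsatisfied now: (1,3), (5,3).

2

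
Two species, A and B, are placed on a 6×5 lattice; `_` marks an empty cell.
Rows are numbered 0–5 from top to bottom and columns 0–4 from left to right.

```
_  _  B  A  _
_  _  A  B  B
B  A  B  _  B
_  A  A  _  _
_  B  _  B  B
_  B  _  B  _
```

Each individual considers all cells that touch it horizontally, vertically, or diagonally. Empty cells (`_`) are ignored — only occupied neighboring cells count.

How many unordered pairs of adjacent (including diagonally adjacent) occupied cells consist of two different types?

14

Scan each occupied cell's neighbors to the right and below (and the two forward diagonals) so each pair is counted once.
From row 0: 4 unlike of 6 pairs (running 4/6).
From row 1: 2 unlike of 7 pairs (running 6/13).
From row 2: 5 unlike of 7 pairs (running 11/20).
From row 3: 3 unlike of 4 pairs (running 14/24).
From row 4: 0 unlike of 4 pairs (running 14/28).
Total adjacent occupied pairs: 28; unlike-type pairs: 14.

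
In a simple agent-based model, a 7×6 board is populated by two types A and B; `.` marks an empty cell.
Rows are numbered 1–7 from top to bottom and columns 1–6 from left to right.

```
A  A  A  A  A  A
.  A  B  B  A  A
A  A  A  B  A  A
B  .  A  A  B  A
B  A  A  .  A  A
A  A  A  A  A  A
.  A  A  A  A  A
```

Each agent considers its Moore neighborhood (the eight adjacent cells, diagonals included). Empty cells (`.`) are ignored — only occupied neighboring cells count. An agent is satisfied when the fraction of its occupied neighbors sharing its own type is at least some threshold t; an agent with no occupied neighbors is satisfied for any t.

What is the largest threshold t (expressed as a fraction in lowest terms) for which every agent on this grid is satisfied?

1/7

Row 1: (1,1)A 2/2 · (1,2)A 3/4 · (1,3)A 3/5 · (1,4)A 3/5 · (1,5)A 4/5 · (1,6)A 3/3
Row 2: (2,2)A 6/7 · (2,3)B 2/8 · (2,4)B 2/8 · (2,5)A 6/8 · (2,6)A 5/5
Row 3: (3,1)A 2/3 · (3,2)A 4/6 · (3,3)A 4/7 · (3,4)B 3/8 · (3,5)A 5/8 · (3,6)A 4/5
Row 4: (4,1)B 1/4 · (4,3)A 5/6 · (4,4)A 5/7 · (4,5)B 1/7 · (4,6)A 4/5
Row 5: (5,1)B 1/4 · (5,2)A 5/7 · (5,3)A 6/6 · (5,5)A 6/7 · (5,6)A 4/5
Row 6: (6,1)A 3/4 · (6,2)A 6/7 · (6,3)A 7/7 · (6,4)A 7/7 · (6,5)A 7/7 · (6,6)A 5/5
Row 7: (7,2)A 4/4 · (7,3)A 5/5 · (7,4)A 5/5 · (7,5)A 5/5 · (7,6)A 3/3
The smallest same-type fraction is 1/7 at (4,5), which reduces to 1/7. Any threshold above that leaves this agent unsatisfied.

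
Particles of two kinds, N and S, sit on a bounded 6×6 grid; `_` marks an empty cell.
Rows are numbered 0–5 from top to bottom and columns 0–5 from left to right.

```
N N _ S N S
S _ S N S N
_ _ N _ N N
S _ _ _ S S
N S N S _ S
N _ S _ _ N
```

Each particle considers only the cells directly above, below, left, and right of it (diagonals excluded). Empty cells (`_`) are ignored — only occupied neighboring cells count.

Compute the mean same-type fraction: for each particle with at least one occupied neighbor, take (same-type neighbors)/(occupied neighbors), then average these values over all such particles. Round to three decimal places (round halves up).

(0,0)N 1/2
(0,1)N 1/1
(0,3)S 0/2
(0,4)N 0/3
(0,5)S 0/2
(1,0)S 0/1
(1,2)S 0/2
(1,3)N 0/3
(1,4)S 0/4
(1,5)N 1/3
(2,2)N 0/1
(2,4)N 1/3
(2,5)N 2/3
(3,0)S 0/1
(3,4)S 1/2
(3,5)S 2/3
(4,0)N 1/3
(4,1)S 0/2
(4,2)N 0/3
(4,3)S 0/1
(4,5)S 1/2
(5,0)N 1/1
(5,2)S 0/1
(5,5)N 0/1
Sum over 24 particles: 1/2 + 1/1 + 0/2 + 0/3 + 0/2 + 0/1 + 0/2 + 0/3 + 0/4 + 1/3 + 0/1 + 1/3 + 2/3 + 0/1 + 1/2 + 2/3 + 1/3 + 0/2 + 0/3 + 0/1 + 1/2 + 1/1 + 0/1 + 0/1 = 35/6; mean = 35/6 ÷ 24 = 35/144 = 0.243055… → 0.243.

0.243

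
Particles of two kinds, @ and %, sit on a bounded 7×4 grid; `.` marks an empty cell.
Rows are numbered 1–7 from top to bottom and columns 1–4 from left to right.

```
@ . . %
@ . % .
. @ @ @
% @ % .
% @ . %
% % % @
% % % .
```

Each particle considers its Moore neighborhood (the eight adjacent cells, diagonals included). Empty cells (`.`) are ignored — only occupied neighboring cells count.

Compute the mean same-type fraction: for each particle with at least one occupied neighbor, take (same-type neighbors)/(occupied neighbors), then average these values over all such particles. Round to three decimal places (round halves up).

0.604

(1,1)@ 1/1
(1,4)% 1/1
(2,1)@ 2/2
(2,3)% 1/4
(3,2)@ 3/6
(3,3)@ 3/5
(3,4)@ 1/3
(4,1)% 1/4
(4,2)@ 3/6
(4,3)% 1/6
(5,1)% 3/5
(5,2)@ 1/7
(5,4)% 2/3
(6,1)% 4/5
(6,2)% 6/7
(6,3)% 4/6
(6,4)@ 0/3
(7,1)% 3/3
(7,2)% 5/5
(7,3)% 3/4
Sum over 20 particles: 1/1 + 1/1 + 2/2 + 1/4 + 3/6 + 3/5 + 1/3 + 1/4 + 3/6 + 1/6 + 3/5 + 1/7 + 2/3 + 4/5 + 6/7 + 4/6 + 0/3 + 3/3 + 5/5 + 3/4 = 145/12; mean = 145/12 ÷ 20 = 29/48 = 0.604166… → 0.604.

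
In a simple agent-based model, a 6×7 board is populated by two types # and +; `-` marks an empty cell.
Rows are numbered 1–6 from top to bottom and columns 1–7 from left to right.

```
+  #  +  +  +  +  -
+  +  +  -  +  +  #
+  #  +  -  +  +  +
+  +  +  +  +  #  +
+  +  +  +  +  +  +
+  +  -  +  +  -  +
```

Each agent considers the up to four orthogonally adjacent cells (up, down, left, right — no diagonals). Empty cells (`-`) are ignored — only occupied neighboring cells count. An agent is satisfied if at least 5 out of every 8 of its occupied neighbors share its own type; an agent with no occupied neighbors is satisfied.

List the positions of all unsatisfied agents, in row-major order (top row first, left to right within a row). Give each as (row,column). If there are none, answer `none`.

(1,1)+ 1/2 not
(1,2)# 0/3 not
(1,3)+ 2/3 satisfied
(1,4)+ 2/2 satisfied
(1,5)+ 3/3 satisfied
(1,6)+ 2/2 satisfied
(2,1)+ 3/3 satisfied
(2,2)+ 2/4 not
(2,3)+ 3/3 satisfied
(2,5)+ 3/3 satisfied
(2,6)+ 3/4 satisfied
(2,7)# 0/2 not
(3,1)+ 2/3 satisfied
(3,2)# 0/4 not
(3,3)+ 2/3 satisfied
(3,5)+ 3/3 satisfied
(3,6)+ 3/4 satisfied
(3,7)+ 2/3 satisfied
(4,1)+ 3/3 satisfied
(4,2)+ 3/4 satisfied
(4,3)+ 4/4 satisfied
(4,4)+ 3/3 satisfied
(4,5)+ 3/4 satisfied
(4,6)# 0/4 not
(4,7)+ 2/3 satisfied
(5,1)+ 3/3 satisfied
(5,2)+ 4/4 satisfied
(5,3)+ 3/3 satisfied
(5,4)+ 4/4 satisfied
(5,5)+ 4/4 satisfied
(5,6)+ 2/3 satisfied
(5,7)+ 3/3 satisfied
(6,1)+ 2/2 satisfied
(6,2)+ 2/2 satisfied
(6,4)+ 2/2 satisfied
(6,5)+ 2/2 satisfied
(6,7)+ 1/1 satisfied

(1,1), (1,2), (2,2), (2,7), (3,2), (4,6)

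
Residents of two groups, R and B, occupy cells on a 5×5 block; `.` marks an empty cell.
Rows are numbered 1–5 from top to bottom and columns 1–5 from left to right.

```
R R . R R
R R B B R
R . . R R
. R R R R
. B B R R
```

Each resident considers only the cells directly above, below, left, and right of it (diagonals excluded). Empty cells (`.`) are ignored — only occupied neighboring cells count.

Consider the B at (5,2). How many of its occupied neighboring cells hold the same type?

1

Occupied neighbors of (5,2): (4,2)=R, (5,3)=B.
Same type (B): 1 of 2.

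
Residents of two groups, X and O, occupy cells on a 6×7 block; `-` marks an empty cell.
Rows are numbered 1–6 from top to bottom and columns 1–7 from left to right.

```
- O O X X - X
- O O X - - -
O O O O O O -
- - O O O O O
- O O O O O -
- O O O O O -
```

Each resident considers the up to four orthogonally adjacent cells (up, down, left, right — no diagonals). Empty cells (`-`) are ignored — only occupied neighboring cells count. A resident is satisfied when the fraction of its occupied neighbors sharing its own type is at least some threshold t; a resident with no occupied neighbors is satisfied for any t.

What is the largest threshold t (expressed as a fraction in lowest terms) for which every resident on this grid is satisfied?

1/3

Row 1: (1,2)O 2/2 · (1,3)O 2/3 · (1,4)X 2/3 · (1,5)X 1/1 · (1,7)X — no occupied neighbors
Row 2: (2,2)O 3/3 · (2,3)O 3/4 · (2,4)X 1/3
Row 3: (3,1)O 1/1 · (3,2)O 3/3 · (3,3)O 4/4 · (3,4)O 3/4 · (3,5)O 3/3 · (3,6)O 2/2
Row 4: (4,3)O 3/3 · (4,4)O 4/4 · (4,5)O 4/4 · (4,6)O 4/4 · (4,7)O 1/1
Row 5: (5,2)O 2/2 · (5,3)O 4/4 · (5,4)O 4/4 · (5,5)O 4/4 · (5,6)O 3/3
Row 6: (6,2)O 2/2 · (6,3)O 3/3 · (6,4)O 3/3 · (6,5)O 3/3 · (6,6)O 2/2
The smallest same-type fraction is 1/3 at (2,4), which reduces to 1/3. Any threshold above that leaves this resident unsatisfied.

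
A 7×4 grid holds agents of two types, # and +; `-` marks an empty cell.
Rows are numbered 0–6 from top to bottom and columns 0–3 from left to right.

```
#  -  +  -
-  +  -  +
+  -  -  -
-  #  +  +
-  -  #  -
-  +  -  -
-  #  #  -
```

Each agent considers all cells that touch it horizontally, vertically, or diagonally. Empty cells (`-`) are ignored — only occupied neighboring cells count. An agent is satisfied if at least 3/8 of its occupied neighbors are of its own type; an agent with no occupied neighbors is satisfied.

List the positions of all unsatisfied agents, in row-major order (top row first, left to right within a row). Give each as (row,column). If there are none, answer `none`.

Row 0: (0,0)# 0/1 ✗ · (0,2)+ 2/2 ✓
Row 1: (1,1)+ 2/3 ✓ · (1,3)+ 1/1 ✓
Row 2: (2,0)+ 1/2 ✓
Row 3: (3,1)# 1/3 ✗ · (3,2)+ 1/3 ✗ · (3,3)+ 1/2 ✓
Row 4: (4,2)# 1/4 ✗
Row 5: (5,1)+ 0/3 ✗
Row 6: (6,1)# 1/2 ✓ · (6,2)# 1/2 ✓

(0,0), (3,1), (3,2), (4,2), (5,1)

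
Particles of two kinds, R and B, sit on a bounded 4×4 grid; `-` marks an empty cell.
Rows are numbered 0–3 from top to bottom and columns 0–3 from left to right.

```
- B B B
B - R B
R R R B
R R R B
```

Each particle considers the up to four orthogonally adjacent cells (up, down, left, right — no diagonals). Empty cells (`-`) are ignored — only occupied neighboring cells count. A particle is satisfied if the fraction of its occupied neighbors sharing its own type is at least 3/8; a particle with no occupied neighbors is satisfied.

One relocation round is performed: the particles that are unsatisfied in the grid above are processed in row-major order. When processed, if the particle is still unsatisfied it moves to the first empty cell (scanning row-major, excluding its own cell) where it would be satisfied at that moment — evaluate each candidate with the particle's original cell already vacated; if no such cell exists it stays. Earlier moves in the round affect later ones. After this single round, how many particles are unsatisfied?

Initially unsatisfied (in order): (1,0), (1,2).
  (1,0) → (0,0).
  (1,2) → (1,0).
Resulting grid:
B B B B
R - - B
R R R B
R R R B
All satisfied now.

0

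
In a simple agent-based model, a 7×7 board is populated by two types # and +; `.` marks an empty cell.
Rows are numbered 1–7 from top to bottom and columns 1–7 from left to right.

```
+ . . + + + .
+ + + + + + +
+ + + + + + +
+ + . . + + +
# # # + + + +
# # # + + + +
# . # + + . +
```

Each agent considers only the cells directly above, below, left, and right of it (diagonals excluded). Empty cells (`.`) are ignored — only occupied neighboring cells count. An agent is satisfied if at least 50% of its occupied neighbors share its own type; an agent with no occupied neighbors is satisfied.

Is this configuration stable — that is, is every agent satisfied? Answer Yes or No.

Row 1: (1,1)+ 1/1 satisfied · (1,4)+ 2/2 satisfied · (1,5)+ 3/3 satisfied · (1,6)+ 2/2 satisfied
Row 2: (2,1)+ 3/3 satisfied · (2,2)+ 3/3 satisfied · (2,3)+ 3/3 satisfied · (2,4)+ 4/4 satisfied · (2,5)+ 4/4 satisfied · (2,6)+ 4/4 satisfied · (2,7)+ 2/2 satisfied
Row 3: (3,1)+ 3/3 satisfied · (3,2)+ 4/4 satisfied · (3,3)+ 3/3 satisfied · (3,4)+ 3/3 satisfied · (3,5)+ 4/4 satisfied · (3,6)+ 4/4 satisfied · (3,7)+ 3/3 satisfied
Row 4: (4,1)+ 2/3 satisfied · (4,2)+ 2/3 satisfied · (4,5)+ 3/3 satisfied · (4,6)+ 4/4 satisfied · (4,7)+ 3/3 satisfied
Row 5: (5,1)# 2/3 satisfied · (5,2)# 3/4 satisfied · (5,3)# 2/3 satisfied · (5,4)+ 2/3 satisfied · (5,5)+ 4/4 satisfied · (5,6)+ 4/4 satisfied · (5,7)+ 3/3 satisfied
Row 6: (6,1)# 3/3 satisfied · (6,2)# 3/3 satisfied · (6,3)# 3/4 satisfied · (6,4)+ 3/4 satisfied · (6,5)+ 4/4 satisfied · (6,6)+ 3/3 satisfied · (6,7)+ 3/3 satisfied
Row 7: (7,1)# 1/1 satisfied · (7,3)# 1/2 satisfied · (7,4)+ 2/3 satisfied · (7,5)+ 2/2 satisfied · (7,7)+ 1/1 satisfied
All meet the threshold, so the configuration is stable.

Yes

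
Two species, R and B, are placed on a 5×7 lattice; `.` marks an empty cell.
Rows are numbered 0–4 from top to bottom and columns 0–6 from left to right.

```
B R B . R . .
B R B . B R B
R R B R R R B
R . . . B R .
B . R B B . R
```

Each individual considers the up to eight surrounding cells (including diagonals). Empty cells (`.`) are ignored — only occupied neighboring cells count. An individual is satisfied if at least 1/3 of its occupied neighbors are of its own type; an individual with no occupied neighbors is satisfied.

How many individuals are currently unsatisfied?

(0,0)B 1/3 satisfied
(0,1)R 1/5 not
(0,2)B 1/3 satisfied
(0,4)R 1/2 satisfied
(1,0)B 1/5 not
(1,1)R 3/8 satisfied
(1,2)B 2/6 satisfied
(1,4)B 0/5 not
(1,5)R 3/6 satisfied
(1,6)B 1/3 satisfied
(2,0)R 3/4 satisfied
(2,1)R 3/6 satisfied
(2,2)B 1/4 not
(2,3)R 1/5 not
(2,4)R 4/6 satisfied
(2,5)R 3/7 satisfied
(2,6)B 1/4 not
(3,0)R 2/3 satisfied
(3,4)B 2/6 satisfied
(3,5)R 3/6 satisfied
(4,0)B 0/1 not
(4,2)R 0/1 not
(4,3)B 2/3 satisfied
(4,4)B 2/3 satisfied
(4,6)R 1/1 satisfied
Unsatisfied: (0,1), (1,0), (1,4), (2,2), (2,3), (2,6), (4,0), (4,2) — 8 in total.

8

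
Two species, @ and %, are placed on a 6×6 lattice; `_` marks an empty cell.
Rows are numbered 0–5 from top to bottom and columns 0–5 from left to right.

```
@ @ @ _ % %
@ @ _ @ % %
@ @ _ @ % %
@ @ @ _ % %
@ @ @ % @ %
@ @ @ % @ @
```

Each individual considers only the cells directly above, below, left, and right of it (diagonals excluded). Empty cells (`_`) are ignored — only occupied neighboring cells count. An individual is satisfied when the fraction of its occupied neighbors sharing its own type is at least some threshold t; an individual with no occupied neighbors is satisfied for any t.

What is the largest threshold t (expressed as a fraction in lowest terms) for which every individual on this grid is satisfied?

(0,0)@ 2/2
(0,1)@ 3/3
(0,2)@ 1/1
(0,4)% 2/2
(0,5)% 2/2
(1,0)@ 3/3
(1,1)@ 3/3
(1,3)@ 1/2
(1,4)% 3/4
(1,5)% 3/3
(2,0)@ 3/3
(2,1)@ 3/3
(2,3)@ 1/2
(2,4)% 3/4
(2,5)% 3/3
(3,0)@ 3/3
(3,1)@ 4/4
(3,2)@ 2/2
(3,4)% 2/3
(3,5)% 3/3
(4,0)@ 3/3
(4,1)@ 4/4
(4,2)@ 3/4
(4,3)% 1/3
(4,4)@ 1/4
(4,5)% 1/3
(5,0)@ 2/2
(5,1)@ 3/3
(5,2)@ 2/3
(5,3)% 1/3
(5,4)@ 2/3
(5,5)@ 1/2
The smallest same-type fraction is 1/4 at (4,4), which reduces to 1/4. Any threshold above that leaves this individual unsatisfied.

1/4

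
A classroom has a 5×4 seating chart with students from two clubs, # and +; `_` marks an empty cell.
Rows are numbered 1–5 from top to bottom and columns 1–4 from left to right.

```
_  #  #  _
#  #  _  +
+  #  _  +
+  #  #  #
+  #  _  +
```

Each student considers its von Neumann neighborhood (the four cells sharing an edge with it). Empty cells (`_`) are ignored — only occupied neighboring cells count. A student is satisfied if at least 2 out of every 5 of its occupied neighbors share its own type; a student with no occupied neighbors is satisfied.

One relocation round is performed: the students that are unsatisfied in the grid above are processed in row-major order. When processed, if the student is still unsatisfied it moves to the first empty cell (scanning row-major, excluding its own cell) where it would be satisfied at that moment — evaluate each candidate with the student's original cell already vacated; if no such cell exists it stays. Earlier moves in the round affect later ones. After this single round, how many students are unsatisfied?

Initially unsatisfied (in order): (3,1), (4,4), (5,4).
  (3,1) → (1,4).
  (4,4) → (1,1).
  (5,4): now satisfied by earlier moves; stays.
Resulting grid:
# # # +
# # _ +
_ # _ +
+ # # _
+ # _ +
All satisfied now.

0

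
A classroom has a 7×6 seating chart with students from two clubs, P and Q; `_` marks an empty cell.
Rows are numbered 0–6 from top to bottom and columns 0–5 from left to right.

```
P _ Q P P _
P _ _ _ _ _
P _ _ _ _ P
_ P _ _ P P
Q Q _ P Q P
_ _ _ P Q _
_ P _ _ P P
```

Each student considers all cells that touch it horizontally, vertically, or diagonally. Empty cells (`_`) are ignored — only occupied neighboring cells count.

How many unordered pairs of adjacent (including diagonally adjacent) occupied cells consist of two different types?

Scan each occupied cell's neighbors to the right and below (and the two forward diagonals) so each pair is counted once.
Row 0: P(0,0)–P(1,0)= Q(0,2)–P(0,3)≠ P(0,3)–P(0,4)=  → 1/3 unlike.
Row 1: P(1,0)–P(2,0)=  → 0/1 unlike.
Row 2: P(2,0)–P(3,1)= P(2,5)–P(3,5)= P(2,5)–P(3,4)=  → 0/3 unlike.
Row 3: P(3,1)–Q(4,1)≠ P(3,1)–Q(4,0)≠ P(3,4)–P(3,5)= P(3,4)–Q(4,4)≠ P(3,4)–P(4,5)= P(3,4)–P(4,3)= P(3,5)–P(4,5)= P(3,5)–Q(4,4)≠  → 4/8 unlike.
Row 4: Q(4,0)–Q(4,1)= P(4,3)–Q(4,4)≠ P(4,3)–P(5,3)= P(4,3)–Q(5,4)≠ Q(4,4)–P(4,5)≠ Q(4,4)–Q(5,4)= Q(4,4)–P(5,3)≠ P(4,5)–Q(5,4)≠  → 5/8 unlike.
Row 5: P(5,3)–Q(5,4)≠ P(5,3)–P(6,4)= Q(5,4)–P(6,4)≠ Q(5,4)–P(6,5)≠  → 3/4 unlike.
Row 6: P(6,4)–P(6,5)=  → 0/1 unlike.
Total adjacent occupied pairs: 28; unlike-type pairs: 13.

13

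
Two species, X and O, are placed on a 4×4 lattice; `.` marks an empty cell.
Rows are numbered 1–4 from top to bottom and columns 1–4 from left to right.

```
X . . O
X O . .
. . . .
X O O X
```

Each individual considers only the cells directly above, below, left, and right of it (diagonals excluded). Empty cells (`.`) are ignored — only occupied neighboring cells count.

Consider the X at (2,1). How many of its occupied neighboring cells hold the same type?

Occupied neighbors of (2,1): (1,1)=X, (2,2)=O.
Same type (X): 1 of 2.

1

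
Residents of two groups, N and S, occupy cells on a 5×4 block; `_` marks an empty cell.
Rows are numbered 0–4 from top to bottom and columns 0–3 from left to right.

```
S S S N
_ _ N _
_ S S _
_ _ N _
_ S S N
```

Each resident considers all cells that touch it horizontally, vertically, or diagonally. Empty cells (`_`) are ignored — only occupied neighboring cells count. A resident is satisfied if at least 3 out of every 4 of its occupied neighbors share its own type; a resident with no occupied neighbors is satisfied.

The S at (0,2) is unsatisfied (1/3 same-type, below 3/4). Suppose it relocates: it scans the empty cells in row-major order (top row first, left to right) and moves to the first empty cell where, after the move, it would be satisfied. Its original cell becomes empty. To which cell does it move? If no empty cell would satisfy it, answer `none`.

Vacating (0,2). Empty cells in order:
  (1,0): 3/3 same-type → satisfied — stop here.

(1,0)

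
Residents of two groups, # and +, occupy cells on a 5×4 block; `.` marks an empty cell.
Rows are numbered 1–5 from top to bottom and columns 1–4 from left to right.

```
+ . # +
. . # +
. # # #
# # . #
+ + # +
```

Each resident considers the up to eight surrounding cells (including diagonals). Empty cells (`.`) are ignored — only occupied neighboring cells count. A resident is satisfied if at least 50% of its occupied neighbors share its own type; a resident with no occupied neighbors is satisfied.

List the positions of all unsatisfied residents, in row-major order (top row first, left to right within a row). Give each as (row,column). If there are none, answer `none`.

(1,3), (1,4), (2,4), (5,1), (5,2), (5,4)

(1,1)+ 0/0 ok
(1,3)# 1/3 unhappy
(1,4)+ 1/3 unhappy
(2,3)# 4/6 ok
(2,4)+ 1/5 unhappy
(3,2)# 4/4 ok
(3,3)# 5/6 ok
(3,4)# 3/4 ok
(4,1)# 2/4 ok
(4,2)# 4/6 ok
(4,4)# 3/4 ok
(5,1)+ 1/3 unhappy
(5,2)+ 1/4 unhappy
(5,3)# 2/4 ok
(5,4)+ 0/2 unhappy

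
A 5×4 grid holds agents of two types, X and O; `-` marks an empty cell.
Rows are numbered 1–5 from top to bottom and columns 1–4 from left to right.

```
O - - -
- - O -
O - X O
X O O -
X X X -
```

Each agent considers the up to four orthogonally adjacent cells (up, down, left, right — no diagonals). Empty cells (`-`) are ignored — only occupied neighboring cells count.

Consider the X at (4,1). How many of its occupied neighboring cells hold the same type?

Occupied neighbors of (4,1): (3,1)=O, (5,1)=X, (4,2)=O.
Same type (X): 1 of 3.

1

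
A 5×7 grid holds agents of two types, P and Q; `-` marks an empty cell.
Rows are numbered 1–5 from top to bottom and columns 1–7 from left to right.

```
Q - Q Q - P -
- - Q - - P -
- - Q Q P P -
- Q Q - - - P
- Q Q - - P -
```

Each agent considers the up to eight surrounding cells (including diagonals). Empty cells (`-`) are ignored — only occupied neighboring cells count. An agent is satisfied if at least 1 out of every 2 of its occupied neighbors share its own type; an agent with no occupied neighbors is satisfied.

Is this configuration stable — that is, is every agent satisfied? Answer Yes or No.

(1,1)Q 0/0 ok
(1,3)Q 2/2 ok
(1,4)Q 2/2 ok
(1,6)P 1/1 ok
(2,3)Q 4/4 ok
(2,6)P 3/3 ok
(3,3)Q 4/4 ok
(3,4)Q 3/4 ok
(3,5)P 2/3 ok
(3,6)P 3/3 ok
(4,2)Q 4/4 ok
(4,3)Q 5/5 ok
(4,7)P 2/2 ok
(5,2)Q 3/3 ok
(5,3)Q 3/3 ok
(5,6)P 1/1 ok
All meet the threshold, so the configuration is stable.

Yes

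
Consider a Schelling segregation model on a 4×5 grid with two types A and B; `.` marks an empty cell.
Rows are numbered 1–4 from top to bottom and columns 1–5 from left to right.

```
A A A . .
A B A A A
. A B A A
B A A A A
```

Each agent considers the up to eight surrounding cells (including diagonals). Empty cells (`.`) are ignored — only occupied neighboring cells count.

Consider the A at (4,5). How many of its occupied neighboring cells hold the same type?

3

Occupied neighbors of (4,5): (3,4)=A, (3,5)=A, (4,4)=A.
Same type (A): 3 of 3.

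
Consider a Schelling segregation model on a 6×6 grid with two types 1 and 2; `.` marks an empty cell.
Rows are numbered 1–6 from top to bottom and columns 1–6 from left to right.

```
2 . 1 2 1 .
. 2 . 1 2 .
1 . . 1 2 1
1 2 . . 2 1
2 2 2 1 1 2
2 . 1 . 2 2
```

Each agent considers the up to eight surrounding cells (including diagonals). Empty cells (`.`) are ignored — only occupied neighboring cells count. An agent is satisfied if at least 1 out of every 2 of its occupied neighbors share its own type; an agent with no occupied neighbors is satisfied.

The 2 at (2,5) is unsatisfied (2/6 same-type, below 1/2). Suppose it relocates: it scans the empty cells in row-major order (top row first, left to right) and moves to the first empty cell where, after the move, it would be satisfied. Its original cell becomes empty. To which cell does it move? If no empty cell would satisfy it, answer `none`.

(1,2)

Vacating (2,5). Empty cells in order:
  (1,2): 2/3 same-type → satisfied — stop here.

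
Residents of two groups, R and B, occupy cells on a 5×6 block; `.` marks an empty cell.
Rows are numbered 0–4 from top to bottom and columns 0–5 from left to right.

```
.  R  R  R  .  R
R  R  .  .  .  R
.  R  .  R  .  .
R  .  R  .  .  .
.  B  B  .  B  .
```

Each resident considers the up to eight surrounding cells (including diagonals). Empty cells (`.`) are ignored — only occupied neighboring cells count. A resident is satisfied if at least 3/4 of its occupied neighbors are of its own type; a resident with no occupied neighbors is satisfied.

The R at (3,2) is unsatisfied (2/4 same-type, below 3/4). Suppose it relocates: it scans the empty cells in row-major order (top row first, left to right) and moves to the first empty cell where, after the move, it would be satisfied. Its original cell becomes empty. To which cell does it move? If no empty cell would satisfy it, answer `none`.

Vacating (3,2). Empty cells in order:
  (0,0): 3/3 same-type → satisfied — stop here.

(0,0)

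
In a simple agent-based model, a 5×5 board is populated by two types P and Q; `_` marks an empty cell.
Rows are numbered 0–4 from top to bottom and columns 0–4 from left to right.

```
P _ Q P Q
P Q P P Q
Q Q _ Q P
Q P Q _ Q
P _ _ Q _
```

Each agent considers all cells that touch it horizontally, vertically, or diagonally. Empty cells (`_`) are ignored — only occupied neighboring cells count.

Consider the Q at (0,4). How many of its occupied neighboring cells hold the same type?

1

Occupied neighbors of (0,4): (0,3)=P, (1,3)=P, (1,4)=Q.
Same type (Q): 1 of 3.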